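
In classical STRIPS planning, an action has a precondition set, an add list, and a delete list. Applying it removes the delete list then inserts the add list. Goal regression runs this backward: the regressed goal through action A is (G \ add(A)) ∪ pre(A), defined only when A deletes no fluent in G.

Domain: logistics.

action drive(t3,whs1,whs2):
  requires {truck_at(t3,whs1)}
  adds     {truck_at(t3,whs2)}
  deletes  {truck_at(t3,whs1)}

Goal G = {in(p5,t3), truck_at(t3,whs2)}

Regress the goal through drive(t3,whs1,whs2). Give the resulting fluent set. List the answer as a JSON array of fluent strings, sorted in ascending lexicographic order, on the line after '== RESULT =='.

Compute (G \ add) ∪ pre:
  G ∩ del = {}  (empty — regression defined)
  G \ add = {in(p5,t3), truck_at(t3,whs2)} \ {truck_at(t3,whs2)} = {in(p5,t3)}
  ∪ pre   = {in(p5,t3)} ∪ {truck_at(t3,whs1)}
          = {in(p5,t3), truck_at(t3,whs1)}

== RESULT ==
["in(p5,t3)", "truck_at(t3,whs1)"]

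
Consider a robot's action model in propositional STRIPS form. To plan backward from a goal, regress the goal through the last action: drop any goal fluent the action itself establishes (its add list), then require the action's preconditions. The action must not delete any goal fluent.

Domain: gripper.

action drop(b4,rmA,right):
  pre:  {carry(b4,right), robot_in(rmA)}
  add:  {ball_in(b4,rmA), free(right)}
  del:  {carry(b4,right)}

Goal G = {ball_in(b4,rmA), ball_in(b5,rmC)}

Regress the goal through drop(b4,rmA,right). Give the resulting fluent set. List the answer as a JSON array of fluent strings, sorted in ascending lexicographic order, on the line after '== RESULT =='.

Regress:
  G ∩ del = {}  (empty — regression defined)
  G \ add = {ball_in(b4,rmA), ball_in(b5,rmC)} \ {ball_in(b4,rmA), free(right)} = {ball_in(b5,rmC)}
  ∪ pre   = {ball_in(b5,rmC)} ∪ {carry(b4,right), robot_in(rmA)}
          = {ball_in(b5,rmC), carry(b4,right), robot_in(rmA)}

== RESULT ==
["ball_in(b5,rmC)", "carry(b4,right)", "robot_in(rmA)"]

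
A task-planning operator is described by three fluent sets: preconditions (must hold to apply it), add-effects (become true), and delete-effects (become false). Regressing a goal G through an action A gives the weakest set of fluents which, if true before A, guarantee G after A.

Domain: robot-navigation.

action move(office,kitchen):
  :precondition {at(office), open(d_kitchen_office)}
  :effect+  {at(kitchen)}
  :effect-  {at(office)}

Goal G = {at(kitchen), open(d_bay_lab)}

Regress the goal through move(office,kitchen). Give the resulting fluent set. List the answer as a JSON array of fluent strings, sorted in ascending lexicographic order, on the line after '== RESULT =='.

Compute (G \ add) ∪ pre:
  G ∩ del = {}  (empty — regression defined)
  G \ add = {at(kitchen), open(d_bay_lab)} \ {at(kitchen)} = {open(d_bay_lab)}
  ∪ pre   = {open(d_bay_lab)} ∪ {at(office), open(d_kitchen_office)}
          = {at(office), open(d_bay_lab), open(d_kitchen_office)}

== RESULT ==
["at(office)", "open(d_bay_lab)", "open(d_kitchen_office)"]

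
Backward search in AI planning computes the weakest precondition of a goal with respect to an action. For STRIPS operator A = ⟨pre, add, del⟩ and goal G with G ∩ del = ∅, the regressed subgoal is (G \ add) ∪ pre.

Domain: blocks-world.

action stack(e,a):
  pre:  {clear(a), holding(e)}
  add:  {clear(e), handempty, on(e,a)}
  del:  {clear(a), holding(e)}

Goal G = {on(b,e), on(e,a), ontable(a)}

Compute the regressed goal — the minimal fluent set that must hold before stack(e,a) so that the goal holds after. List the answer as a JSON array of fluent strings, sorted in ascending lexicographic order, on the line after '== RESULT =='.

Regress:
  G ∩ del = {}  (empty — regression defined)
  G \ add = {on(b,e), on(e,a), ontable(a)} \ {clear(e), handempty, on(e,a)} = {on(b,e), ontable(a)}
  ∪ pre   = {on(b,e), ontable(a)} ∪ {clear(a), holding(e)}
          = {clear(a), holding(e), on(b,e), ontable(a)}

== RESULT ==
["clear(a)", "holding(e)", "on(b,e)", "ontable(a)"]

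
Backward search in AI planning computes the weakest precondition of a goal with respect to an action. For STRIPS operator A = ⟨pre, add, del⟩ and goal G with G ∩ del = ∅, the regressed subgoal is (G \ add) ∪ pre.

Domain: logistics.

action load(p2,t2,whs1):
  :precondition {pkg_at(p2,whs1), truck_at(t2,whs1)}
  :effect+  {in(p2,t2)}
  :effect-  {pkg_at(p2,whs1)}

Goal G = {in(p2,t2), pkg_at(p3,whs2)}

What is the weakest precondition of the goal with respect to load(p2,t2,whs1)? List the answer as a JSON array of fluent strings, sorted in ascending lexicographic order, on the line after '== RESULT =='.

Regress:
  G ∩ del = {}  (empty — regression defined)
  G \ add = {in(p2,t2), pkg_at(p3,whs2)} \ {in(p2,t2)} = {pkg_at(p3,whs2)}
  ∪ pre   = {pkg_at(p3,whs2)} ∪ {pkg_at(p2,whs1), truck_at(t2,whs1)}
          = {pkg_at(p2,whs1), pkg_at(p3,whs2), truck_at(t2,whs1)}

== RESULT ==
["pkg_at(p2,whs1)", "pkg_at(p3,whs2)", "truck_at(t2,whs1)"]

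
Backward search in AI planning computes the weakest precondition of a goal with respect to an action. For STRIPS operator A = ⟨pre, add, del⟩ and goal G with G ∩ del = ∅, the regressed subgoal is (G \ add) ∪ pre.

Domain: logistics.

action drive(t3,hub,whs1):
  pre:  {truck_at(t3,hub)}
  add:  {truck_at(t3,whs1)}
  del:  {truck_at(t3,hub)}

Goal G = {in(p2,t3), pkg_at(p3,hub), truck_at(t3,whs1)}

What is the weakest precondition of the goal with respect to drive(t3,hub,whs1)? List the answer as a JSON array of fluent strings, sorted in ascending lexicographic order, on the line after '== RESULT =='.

Compute (G \ add) ∪ pre:
  G ∩ del = {}  (empty — regression defined)
  G \ add = {in(p2,t3), pkg_at(p3,hub), truck_at(t3,whs1)} \ {truck_at(t3,whs1)} = {in(p2,t3), pkg_at(p3,hub)}
  ∪ pre   = {in(p2,t3), pkg_at(p3,hub)} ∪ {truck_at(t3,hub)}
          = {in(p2,t3), pkg_at(p3,hub), truck_at(t3,hub)}

== RESULT ==
["in(p2,t3)", "pkg_at(p3,hub)", "truck_at(t3,hub)"]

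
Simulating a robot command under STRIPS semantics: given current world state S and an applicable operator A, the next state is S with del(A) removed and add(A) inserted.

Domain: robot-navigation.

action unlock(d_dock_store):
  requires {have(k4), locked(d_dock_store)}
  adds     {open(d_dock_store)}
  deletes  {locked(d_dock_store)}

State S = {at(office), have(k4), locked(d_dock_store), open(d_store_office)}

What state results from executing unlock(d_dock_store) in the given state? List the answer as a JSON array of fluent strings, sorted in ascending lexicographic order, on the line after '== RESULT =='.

Compute (S \ del) ∪ add:
  pre ⊆ S: {have(k4), locked(d_dock_store)} ⊆ S  — applicable
  S \ del = {at(office), have(k4), open(d_store_office)}
  ∪ add   = {at(office), have(k4), open(d_dock_store), open(d_store_office)}

== RESULT ==
["at(office)", "have(k4)", "open(d_dock_store)", "open(d_store_office)"]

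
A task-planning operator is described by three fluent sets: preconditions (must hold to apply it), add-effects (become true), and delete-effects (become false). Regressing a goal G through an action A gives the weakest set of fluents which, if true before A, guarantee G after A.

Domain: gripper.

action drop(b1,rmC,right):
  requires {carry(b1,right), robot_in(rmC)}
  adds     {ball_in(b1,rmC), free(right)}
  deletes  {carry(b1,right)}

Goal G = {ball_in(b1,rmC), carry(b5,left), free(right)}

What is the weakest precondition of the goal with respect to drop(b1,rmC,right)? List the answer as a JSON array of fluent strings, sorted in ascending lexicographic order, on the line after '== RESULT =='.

Regress:
  G ∩ del = {}  (empty — regression defined)
  G \ add = {ball_in(b1,rmC), carry(b5,left), free(right)} \ {ball_in(b1,rmC), free(right)} = {carry(b5,left)}
  ∪ pre   = {carry(b5,left)} ∪ {carry(b1,right), robot_in(rmC)}
          = {carry(b1,right), carry(b5,left), robot_in(rmC)}

== RESULT ==
["carry(b1,right)", "carry(b5,left)", "robot_in(rmC)"]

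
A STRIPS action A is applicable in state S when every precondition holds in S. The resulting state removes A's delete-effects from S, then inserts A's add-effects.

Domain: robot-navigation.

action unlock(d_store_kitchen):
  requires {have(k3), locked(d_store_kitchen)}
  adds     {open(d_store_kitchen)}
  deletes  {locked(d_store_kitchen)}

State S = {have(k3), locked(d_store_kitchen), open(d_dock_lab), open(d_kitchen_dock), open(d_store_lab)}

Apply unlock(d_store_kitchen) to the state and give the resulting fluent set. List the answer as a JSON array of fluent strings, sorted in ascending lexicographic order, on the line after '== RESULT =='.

Progress:
  pre ⊆ S: {have(k3), locked(d_store_kitchen)} ⊆ S  — applicable
  S \ del = {have(k3), open(d_dock_lab), open(d_kitchen_dock), open(d_store_lab)}
  ∪ add   = {have(k3), open(d_dock_lab), open(d_kitchen_dock), open(d_store_kitchen), open(d_store_lab)}

== RESULT ==
["have(k3)", "open(d_dock_lab)", "open(d_kitchen_dock)", "open(d_store_kitchen)", "open(d_store_lab)"]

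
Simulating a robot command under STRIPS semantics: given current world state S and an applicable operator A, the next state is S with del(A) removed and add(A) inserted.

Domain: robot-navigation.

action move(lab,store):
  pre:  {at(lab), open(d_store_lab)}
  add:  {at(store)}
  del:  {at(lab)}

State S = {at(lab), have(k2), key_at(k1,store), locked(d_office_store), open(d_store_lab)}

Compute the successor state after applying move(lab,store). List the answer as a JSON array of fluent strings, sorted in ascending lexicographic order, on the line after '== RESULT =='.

Compute (S \ del) ∪ add:
  pre ⊆ S: {at(lab), open(d_store_lab)} ⊆ S  — applicable
  S \ del = {have(k2), key_at(k1,store), locked(d_office_store), open(d_store_lab)}
  ∪ add   = {at(store), have(k2), key_at(k1,store), locked(d_office_store), open(d_store_lab)}

== RESULT ==
["at(store)", "have(k2)", "key_at(k1,store)", "locked(d_office_store)", "open(d_store_lab)"]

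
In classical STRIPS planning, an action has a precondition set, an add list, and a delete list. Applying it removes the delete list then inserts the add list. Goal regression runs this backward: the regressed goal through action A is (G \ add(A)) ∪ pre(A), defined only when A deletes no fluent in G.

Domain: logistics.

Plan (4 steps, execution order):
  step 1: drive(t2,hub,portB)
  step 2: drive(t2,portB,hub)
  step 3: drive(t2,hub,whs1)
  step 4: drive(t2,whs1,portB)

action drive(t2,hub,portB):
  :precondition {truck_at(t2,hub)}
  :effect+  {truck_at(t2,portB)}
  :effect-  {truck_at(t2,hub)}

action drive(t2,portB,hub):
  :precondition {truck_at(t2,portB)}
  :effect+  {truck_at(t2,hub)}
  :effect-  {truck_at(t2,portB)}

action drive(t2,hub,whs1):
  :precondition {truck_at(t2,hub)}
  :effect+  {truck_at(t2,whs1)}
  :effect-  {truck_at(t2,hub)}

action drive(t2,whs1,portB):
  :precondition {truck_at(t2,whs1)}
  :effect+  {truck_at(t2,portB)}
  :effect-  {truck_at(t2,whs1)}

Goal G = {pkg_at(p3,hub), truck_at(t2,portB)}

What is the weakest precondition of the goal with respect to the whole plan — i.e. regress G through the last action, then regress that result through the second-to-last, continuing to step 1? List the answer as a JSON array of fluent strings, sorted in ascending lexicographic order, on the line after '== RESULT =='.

Regress step by step:
  through step 4 (drive(t2,whs1,portB)): drop {truck_at(t2,portB)}, keep {pkg_at(p3,hub)}, require {truck_at(t2,whs1)}
    → {pkg_at(p3,hub), truck_at(t2,whs1)}
  through step 3 (drive(t2,hub,whs1)): drop {truck_at(t2,whs1)}, keep {pkg_at(p3,hub)}, require {truck_at(t2,hub)}
    → {pkg_at(p3,hub), truck_at(t2,hub)}
  through step 2 (drive(t2,portB,hub)): drop {truck_at(t2,hub)}, keep {pkg_at(p3,hub)}, require {truck_at(t2,portB)}
    → {pkg_at(p3,hub), truck_at(t2,portB)}
  through step 1 (drive(t2,hub,portB)): drop {truck_at(t2,portB)}, keep {pkg_at(p3,hub)}, require {truck_at(t2,hub)}
    → {pkg_at(p3,hub), truck_at(t2,hub)}

== RESULT ==
["pkg_at(p3,hub)", "truck_at(t2,hub)"]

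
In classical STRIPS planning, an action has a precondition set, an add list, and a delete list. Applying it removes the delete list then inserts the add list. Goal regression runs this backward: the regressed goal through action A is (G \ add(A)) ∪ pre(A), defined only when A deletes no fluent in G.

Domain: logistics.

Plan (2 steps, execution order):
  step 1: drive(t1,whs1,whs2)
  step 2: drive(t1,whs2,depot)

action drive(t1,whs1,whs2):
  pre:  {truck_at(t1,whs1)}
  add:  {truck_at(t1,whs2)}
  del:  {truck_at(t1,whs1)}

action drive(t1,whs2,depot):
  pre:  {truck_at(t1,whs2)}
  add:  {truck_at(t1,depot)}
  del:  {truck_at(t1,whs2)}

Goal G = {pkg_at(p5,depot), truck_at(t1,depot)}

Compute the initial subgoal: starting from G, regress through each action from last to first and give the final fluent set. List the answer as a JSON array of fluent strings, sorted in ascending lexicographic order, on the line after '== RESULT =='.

Work backward from the goal:
  through step 2 (drive(t1,whs2,depot)): drop {truck_at(t1,depot)}, keep {pkg_at(p5,depot)}, require {truck_at(t1,whs2)}
    → {pkg_at(p5,depot), truck_at(t1,whs2)}
  through step 1 (drive(t1,whs1,whs2)): drop {truck_at(t1,whs2)}, keep {pkg_at(p5,depot)}, require {truck_at(t1,whs1)}
    → {pkg_at(p5,depot), truck_at(t1,whs1)}

== RESULT ==
["pkg_at(p5,depot)", "truck_at(t1,whs1)"]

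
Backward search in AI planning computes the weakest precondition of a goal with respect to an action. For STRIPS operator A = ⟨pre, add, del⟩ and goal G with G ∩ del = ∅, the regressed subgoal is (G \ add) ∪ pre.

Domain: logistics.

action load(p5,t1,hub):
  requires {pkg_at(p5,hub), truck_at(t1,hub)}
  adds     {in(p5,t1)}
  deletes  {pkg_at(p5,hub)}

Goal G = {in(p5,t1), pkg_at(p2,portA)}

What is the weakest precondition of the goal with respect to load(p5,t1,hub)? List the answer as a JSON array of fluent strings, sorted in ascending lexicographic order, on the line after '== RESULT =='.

Regress:
  G ∩ del = {}  (empty — regression defined)
  G \ add = {in(p5,t1), pkg_at(p2,portA)} \ {in(p5,t1)} = {pkg_at(p2,portA)}
  ∪ pre   = {pkg_at(p2,portA)} ∪ {pkg_at(p5,hub), truck_at(t1,hub)}
          = {pkg_at(p2,portA), pkg_at(p5,hub), truck_at(t1,hub)}

== RESULT ==
["pkg_at(p2,portA)", "pkg_at(p5,hub)", "truck_at(t1,hub)"]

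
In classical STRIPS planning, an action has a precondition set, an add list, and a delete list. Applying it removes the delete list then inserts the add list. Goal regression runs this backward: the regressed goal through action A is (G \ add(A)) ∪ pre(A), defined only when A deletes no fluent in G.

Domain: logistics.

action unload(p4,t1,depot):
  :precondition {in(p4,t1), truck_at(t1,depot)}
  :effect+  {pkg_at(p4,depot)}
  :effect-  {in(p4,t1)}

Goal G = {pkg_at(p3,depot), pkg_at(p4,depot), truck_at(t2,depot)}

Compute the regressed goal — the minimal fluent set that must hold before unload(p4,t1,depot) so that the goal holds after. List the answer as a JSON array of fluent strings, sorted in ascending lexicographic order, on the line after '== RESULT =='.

Regress:
  G ∩ del = {}  (empty — regression defined)
  G \ add = {pkg_at(p3,depot), pkg_at(p4,depot), truck_at(t2,depot)} \ {pkg_at(p4,depot)} = {pkg_at(p3,depot), truck_at(t2,depot)}
  ∪ pre   = {pkg_at(p3,depot), truck_at(t2,depot)} ∪ {in(p4,t1), truck_at(t1,depot)}
          = {in(p4,t1), pkg_at(p3,depot), truck_at(t1,depot), truck_at(t2,depot)}

== RESULT ==
["in(p4,t1)", "pkg_at(p3,depot)", "truck_at(t1,depot)", "truck_at(t2,depot)"]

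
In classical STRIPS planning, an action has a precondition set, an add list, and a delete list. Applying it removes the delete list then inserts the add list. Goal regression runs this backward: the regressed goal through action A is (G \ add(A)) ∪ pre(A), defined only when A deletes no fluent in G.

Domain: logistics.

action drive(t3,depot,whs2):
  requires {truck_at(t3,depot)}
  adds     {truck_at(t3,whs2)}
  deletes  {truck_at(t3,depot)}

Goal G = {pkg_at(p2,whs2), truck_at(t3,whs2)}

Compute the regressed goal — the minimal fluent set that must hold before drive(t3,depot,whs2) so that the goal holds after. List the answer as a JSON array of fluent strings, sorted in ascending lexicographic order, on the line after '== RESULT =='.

Regress:
  G ∩ del = {}  (empty — regression defined)
  G \ add = {pkg_at(p2,whs2), truck_at(t3,whs2)} \ {truck_at(t3,whs2)} = {pkg_at(p2,whs2)}
  ∪ pre   = {pkg_at(p2,whs2)} ∪ {truck_at(t3,depot)}
          = {pkg_at(p2,whs2), truck_at(t3,depot)}

== RESULT ==
["pkg_at(p2,whs2)", "truck_at(t3,depot)"]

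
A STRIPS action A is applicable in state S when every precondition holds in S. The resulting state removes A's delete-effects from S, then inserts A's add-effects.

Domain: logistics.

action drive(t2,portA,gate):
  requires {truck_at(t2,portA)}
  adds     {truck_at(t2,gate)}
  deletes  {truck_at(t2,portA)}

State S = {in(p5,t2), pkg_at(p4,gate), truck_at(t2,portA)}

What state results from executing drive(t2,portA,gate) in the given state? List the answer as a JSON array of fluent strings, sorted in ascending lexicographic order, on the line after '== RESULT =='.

Compute (S \ del) ∪ add:
  pre ⊆ S: {truck_at(t2,portA)} ⊆ S  — applicable
  S \ del = {in(p5,t2), pkg_at(p4,gate)}
  ∪ add   = {in(p5,t2), pkg_at(p4,gate), truck_at(t2,gate)}

== RESULT ==
["in(p5,t2)", "pkg_at(p4,gate)", "truck_at(t2,gate)"]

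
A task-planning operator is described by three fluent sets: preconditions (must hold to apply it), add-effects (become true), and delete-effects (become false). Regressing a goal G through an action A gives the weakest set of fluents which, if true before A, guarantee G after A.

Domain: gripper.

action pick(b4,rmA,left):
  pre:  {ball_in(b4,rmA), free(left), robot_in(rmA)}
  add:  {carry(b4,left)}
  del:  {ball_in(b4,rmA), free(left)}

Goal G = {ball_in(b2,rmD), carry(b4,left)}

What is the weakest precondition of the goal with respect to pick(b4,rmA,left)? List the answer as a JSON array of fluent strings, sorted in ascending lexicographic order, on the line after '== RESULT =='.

Regress:
  G ∩ del = {}  (empty — regression defined)
  G \ add = {ball_in(b2,rmD), carry(b4,left)} \ {carry(b4,left)} = {ball_in(b2,rmD)}
  ∪ pre   = {ball_in(b2,rmD)} ∪ {ball_in(b4,rmA), free(left), robot_in(rmA)}
          = {ball_in(b2,rmD), ball_in(b4,rmA), free(left), robot_in(rmA)}

== RESULT ==
["ball_in(b2,rmD)", "ball_in(b4,rmA)", "free(left)", "robot_in(rmA)"]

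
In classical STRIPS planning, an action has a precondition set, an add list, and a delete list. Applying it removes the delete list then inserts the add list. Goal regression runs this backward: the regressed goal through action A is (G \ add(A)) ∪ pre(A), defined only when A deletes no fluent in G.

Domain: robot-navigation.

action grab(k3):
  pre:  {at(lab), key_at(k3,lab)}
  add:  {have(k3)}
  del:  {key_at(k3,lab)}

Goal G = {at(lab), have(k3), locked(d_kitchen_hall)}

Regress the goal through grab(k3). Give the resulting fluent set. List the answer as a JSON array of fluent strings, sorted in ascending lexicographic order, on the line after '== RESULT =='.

Compute (G \ add) ∪ pre:
  G ∩ del = {}  (empty — regression defined)
  G \ add = {at(lab), have(k3), locked(d_kitchen_hall)} \ {have(k3)} = {at(lab), locked(d_kitchen_hall)}
  ∪ pre   = {at(lab), locked(d_kitchen_hall)} ∪ {at(lab), key_at(k3,lab)}
          = {at(lab), key_at(k3,lab), locked(d_kitchen_hall)}

== RESULT ==
["at(lab)", "key_at(k3,lab)", "locked(d_kitchen_hall)"]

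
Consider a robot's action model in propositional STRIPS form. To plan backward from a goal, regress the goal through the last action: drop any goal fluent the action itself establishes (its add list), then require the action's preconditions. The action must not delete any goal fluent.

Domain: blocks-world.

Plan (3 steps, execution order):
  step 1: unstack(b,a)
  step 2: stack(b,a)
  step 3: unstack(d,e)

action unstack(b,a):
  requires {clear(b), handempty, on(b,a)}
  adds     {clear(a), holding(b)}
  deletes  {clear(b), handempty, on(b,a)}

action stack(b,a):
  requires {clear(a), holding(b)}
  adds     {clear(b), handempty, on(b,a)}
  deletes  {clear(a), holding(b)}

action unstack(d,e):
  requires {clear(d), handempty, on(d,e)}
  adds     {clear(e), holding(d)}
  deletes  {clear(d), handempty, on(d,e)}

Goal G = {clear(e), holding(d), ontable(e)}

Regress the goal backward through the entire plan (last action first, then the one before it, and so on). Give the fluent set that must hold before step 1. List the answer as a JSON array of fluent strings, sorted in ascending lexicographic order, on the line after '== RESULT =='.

Work backward from the goal:
  through step 3 (unstack(d,e)): drop {clear(e), holding(d)}, keep {ontable(e)}, require {clear(d), handempty, on(d,e)}
    → {clear(d), handempty, on(d,e), ontable(e)}
  through step 2 (stack(b,a)): drop {handempty}, keep {clear(d), on(d,e), ontable(e)}, require {clear(a), holding(b)}
    → {clear(a), clear(d), holding(b), on(d,e), ontable(e)}
  through step 1 (unstack(b,a)): drop {clear(a), holding(b)}, keep {clear(d), on(d,e), ontable(e)}, require {clear(b), handempty, on(b,a)}
    → {clear(b), clear(d), handempty, on(b,a), on(d,e), ontable(e)}

== RESULT ==
["clear(b)", "clear(d)", "handempty", "on(b,a)", "on(d,e)", "ontable(e)"]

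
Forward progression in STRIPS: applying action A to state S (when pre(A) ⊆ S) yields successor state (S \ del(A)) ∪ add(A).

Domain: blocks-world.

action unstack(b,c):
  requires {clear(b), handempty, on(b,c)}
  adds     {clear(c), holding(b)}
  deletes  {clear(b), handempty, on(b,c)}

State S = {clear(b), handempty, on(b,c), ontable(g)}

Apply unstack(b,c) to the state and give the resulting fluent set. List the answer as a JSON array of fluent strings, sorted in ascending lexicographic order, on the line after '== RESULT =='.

Progress:
  pre ⊆ S: {clear(b), handempty, on(b,c)} ⊆ S  — applicable
  S \ del = {ontable(g)}
  ∪ add   = {clear(c), holding(b), ontable(g)}

== RESULT ==
["clear(c)", "holding(b)", "ontable(g)"]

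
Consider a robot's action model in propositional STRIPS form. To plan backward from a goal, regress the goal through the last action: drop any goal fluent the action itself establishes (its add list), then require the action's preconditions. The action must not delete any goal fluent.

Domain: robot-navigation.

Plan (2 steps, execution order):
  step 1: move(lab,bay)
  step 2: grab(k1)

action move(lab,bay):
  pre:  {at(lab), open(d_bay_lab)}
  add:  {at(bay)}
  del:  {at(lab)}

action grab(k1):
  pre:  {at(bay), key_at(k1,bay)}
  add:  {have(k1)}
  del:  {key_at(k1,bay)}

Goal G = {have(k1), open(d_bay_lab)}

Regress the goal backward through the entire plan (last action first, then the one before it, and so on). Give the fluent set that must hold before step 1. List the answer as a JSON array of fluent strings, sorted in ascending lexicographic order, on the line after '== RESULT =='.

Regress step by step:
  through step 2 (grab(k1)): drop {have(k1)}, keep {open(d_bay_lab)}, require {at(bay), key_at(k1,bay)}
    → {at(bay), key_at(k1,bay), open(d_bay_lab)}
  through step 1 (move(lab,bay)): drop {at(bay)}, keep {key_at(k1,bay), open(d_bay_lab)}, require {at(lab), open(d_bay_lab)}
    → {at(lab), key_at(k1,bay), open(d_bay_lab)}

== RESULT ==
["at(lab)", "key_at(k1,bay)", "open(d_bay_lab)"]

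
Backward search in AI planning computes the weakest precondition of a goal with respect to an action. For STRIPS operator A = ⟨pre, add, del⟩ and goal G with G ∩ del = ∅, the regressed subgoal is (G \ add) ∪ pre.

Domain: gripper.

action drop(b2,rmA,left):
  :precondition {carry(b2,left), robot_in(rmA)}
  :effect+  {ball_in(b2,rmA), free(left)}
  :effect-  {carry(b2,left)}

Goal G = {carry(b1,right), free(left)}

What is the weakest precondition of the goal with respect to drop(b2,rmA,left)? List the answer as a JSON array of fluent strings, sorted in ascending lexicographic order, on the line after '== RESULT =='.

Regress:
  G ∩ del = {}  (empty — regression defined)
  G \ add = {carry(b1,right), free(left)} \ {ball_in(b2,rmA), free(left)} = {carry(b1,right)}
  ∪ pre   = {carry(b1,right)} ∪ {carry(b2,left), robot_in(rmA)}
          = {carry(b1,right), carry(b2,left), robot_in(rmA)}

== RESULT ==
["carry(b1,right)", "carry(b2,left)", "robot_in(rmA)"]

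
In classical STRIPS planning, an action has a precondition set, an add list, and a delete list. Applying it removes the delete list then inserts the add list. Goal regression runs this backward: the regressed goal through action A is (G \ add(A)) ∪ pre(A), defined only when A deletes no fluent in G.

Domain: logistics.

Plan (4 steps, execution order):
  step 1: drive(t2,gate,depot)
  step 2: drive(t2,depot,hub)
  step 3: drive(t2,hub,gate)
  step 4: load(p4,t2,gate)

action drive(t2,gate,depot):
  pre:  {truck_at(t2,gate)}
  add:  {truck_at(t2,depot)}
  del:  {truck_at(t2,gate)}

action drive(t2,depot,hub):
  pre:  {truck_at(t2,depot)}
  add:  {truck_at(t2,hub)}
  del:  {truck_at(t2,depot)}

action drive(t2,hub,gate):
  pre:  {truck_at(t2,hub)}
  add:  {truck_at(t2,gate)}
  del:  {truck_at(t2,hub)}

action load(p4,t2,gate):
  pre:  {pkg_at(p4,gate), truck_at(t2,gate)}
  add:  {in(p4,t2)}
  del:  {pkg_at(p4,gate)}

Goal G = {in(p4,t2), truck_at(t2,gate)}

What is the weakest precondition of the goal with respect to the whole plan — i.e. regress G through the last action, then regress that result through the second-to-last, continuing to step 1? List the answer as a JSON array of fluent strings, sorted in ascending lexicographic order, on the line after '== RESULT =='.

Work backward from the goal:
  through step 4 (load(p4,t2,gate)): drop {in(p4,t2)}, keep {truck_at(t2,gate)}, require {pkg_at(p4,gate), truck_at(t2,gate)}
    → {pkg_at(p4,gate), truck_at(t2,gate)}
  through step 3 (drive(t2,hub,gate)): drop {truck_at(t2,gate)}, keep {pkg_at(p4,gate)}, require {truck_at(t2,hub)}
    → {pkg_at(p4,gate), truck_at(t2,hub)}
  through step 2 (drive(t2,depot,hub)): drop {truck_at(t2,hub)}, keep {pkg_at(p4,gate)}, require {truck_at(t2,depot)}
    → {pkg_at(p4,gate), truck_at(t2,depot)}
  through step 1 (drive(t2,gate,depot)): drop {truck_at(t2,depot)}, keep {pkg_at(p4,gate)}, require {truck_at(t2,gate)}
    → {pkg_at(p4,gate), truck_at(t2,gate)}

== RESULT ==
["pkg_at(p4,gate)", "truck_at(t2,gate)"]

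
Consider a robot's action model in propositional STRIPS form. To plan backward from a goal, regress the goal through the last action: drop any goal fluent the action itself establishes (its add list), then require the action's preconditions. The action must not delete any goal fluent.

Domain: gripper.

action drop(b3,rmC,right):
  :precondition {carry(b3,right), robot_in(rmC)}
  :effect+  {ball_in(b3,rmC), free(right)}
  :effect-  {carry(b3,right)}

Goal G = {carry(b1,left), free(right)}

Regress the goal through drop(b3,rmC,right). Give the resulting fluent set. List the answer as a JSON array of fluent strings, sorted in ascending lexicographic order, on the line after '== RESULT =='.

Regress:
  G ∩ del = {}  (empty — regression defined)
  G \ add = {carry(b1,left), free(right)} \ {ball_in(b3,rmC), free(right)} = {carry(b1,left)}
  ∪ pre   = {carry(b1,left)} ∪ {carry(b3,right), robot_in(rmC)}
          = {carry(b1,left), carry(b3,right), robot_in(rmC)}

== RESULT ==
["carry(b1,left)", "carry(b3,right)", "robot_in(rmC)"]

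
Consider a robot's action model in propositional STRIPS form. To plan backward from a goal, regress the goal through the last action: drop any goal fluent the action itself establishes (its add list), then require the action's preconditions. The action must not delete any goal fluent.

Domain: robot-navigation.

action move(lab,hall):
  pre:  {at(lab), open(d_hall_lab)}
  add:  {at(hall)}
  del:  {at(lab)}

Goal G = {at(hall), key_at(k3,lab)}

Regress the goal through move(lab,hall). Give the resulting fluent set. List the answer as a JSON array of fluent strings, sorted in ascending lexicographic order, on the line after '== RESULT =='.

Regress:
  G ∩ del = {}  (empty — regression defined)
  G \ add = {at(hall), key_at(k3,lab)} \ {at(hall)} = {key_at(k3,lab)}
  ∪ pre   = {key_at(k3,lab)} ∪ {at(lab), open(d_hall_lab)}
          = {at(lab), key_at(k3,lab), open(d_hall_lab)}

== RESULT ==
["at(lab)", "key_at(k3,lab)", "open(d_hall_lab)"]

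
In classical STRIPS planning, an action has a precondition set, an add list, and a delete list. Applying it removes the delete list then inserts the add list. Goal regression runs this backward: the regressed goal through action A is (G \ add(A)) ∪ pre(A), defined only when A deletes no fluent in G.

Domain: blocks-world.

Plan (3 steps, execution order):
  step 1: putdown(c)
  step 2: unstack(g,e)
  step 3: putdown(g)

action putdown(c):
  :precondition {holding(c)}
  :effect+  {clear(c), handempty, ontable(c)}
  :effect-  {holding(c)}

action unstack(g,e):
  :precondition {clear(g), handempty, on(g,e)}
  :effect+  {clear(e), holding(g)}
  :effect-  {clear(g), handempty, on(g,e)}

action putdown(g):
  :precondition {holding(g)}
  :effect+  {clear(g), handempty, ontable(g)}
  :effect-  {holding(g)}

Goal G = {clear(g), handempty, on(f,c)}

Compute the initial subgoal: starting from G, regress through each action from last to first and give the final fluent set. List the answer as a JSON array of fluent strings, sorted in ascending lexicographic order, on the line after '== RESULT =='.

Regress step by step:
  through step 3 (putdown(g)): drop {clear(g), handempty}, keep {on(f,c)}, require {holding(g)}
    → {holding(g), on(f,c)}
  through step 2 (unstack(g,e)): drop {holding(g)}, keep {on(f,c)}, require {clear(g), handempty, on(g,e)}
    → {clear(g), handempty, on(f,c), on(g,e)}
  through step 1 (putdown(c)): drop {handempty}, keep {clear(g), on(f,c), on(g,e)}, require {holding(c)}
    → {clear(g), holding(c), on(f,c), on(g,e)}

== RESULT ==
["clear(g)", "holding(c)", "on(f,c)", "on(g,e)"]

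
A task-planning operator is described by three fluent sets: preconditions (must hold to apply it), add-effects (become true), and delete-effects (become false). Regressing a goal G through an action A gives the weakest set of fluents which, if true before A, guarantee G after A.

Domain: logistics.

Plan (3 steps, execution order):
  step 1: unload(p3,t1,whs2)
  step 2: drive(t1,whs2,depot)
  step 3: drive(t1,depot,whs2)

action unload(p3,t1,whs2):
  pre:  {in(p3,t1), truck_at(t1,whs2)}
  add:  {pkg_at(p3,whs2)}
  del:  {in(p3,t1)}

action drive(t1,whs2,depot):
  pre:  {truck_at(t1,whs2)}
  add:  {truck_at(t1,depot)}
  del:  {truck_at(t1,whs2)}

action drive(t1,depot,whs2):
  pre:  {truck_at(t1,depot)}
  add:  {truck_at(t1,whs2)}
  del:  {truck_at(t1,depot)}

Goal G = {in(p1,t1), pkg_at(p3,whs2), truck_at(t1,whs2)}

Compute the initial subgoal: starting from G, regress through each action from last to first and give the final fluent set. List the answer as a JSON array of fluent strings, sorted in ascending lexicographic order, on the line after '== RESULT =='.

Regress step by step:
  through step 3 (drive(t1,depot,whs2)): drop {truck_at(t1,whs2)}, keep {in(p1,t1), pkg_at(p3,whs2)}, require {truck_at(t1,depot)}
    → {in(p1,t1), pkg_at(p3,whs2), truck_at(t1,depot)}
  through step 2 (drive(t1,whs2,depot)): drop {truck_at(t1,depot)}, keep {in(p1,t1), pkg_at(p3,whs2)}, require {truck_at(t1,whs2)}
    → {in(p1,t1), pkg_at(p3,whs2), truck_at(t1,whs2)}
  through step 1 (unload(p3,t1,whs2)): drop {pkg_at(p3,whs2)}, keep {in(p1,t1), truck_at(t1,whs2)}, require {in(p3,t1), truck_at(t1,whs2)}
    → {in(p1,t1), in(p3,t1), truck_at(t1,whs2)}

== RESULT ==
["in(p1,t1)", "in(p3,t1)", "truck_at(t1,whs2)"]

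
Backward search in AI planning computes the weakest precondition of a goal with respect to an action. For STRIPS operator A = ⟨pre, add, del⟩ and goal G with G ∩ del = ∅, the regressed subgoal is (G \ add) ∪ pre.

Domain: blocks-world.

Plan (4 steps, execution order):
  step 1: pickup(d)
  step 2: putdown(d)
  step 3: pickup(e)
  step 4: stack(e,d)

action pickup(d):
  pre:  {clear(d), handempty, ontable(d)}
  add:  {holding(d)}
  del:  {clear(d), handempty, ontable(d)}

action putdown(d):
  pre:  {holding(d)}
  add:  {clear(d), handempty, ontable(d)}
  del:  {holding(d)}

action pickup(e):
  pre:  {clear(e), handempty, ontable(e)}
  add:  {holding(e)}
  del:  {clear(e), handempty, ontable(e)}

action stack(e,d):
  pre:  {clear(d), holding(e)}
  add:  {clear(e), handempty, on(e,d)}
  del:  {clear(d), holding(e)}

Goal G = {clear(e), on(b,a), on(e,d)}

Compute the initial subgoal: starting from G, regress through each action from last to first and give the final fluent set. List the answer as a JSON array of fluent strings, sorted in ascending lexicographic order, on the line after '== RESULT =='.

Work backward from the goal:
  through step 4 (stack(e,d)): drop {clear(e), on(e,d)}, keep {on(b,a)}, require {clear(d), holding(e)}
    → {clear(d), holding(e), on(b,a)}
  through step 3 (pickup(e)): drop {holding(e)}, keep {clear(d), on(b,a)}, require {clear(e), handempty, ontable(e)}
    → {clear(d), clear(e), handempty, on(b,a), ontable(e)}
  through step 2 (putdown(d)): drop {clear(d), handempty}, keep {clear(e), on(b,a), ontable(e)}, require {holding(d)}
    → {clear(e), holding(d), on(b,a), ontable(e)}
  through step 1 (pickup(d)): drop {holding(d)}, keep {clear(e), on(b,a), ontable(e)}, require {clear(d), handempty, ontable(d)}
    → {clear(d), clear(e), handempty, on(b,a), ontable(d), ontable(e)}

== RESULT ==
["clear(d)", "clear(e)", "handempty", "on(b,a)", "ontable(d)", "ontable(e)"]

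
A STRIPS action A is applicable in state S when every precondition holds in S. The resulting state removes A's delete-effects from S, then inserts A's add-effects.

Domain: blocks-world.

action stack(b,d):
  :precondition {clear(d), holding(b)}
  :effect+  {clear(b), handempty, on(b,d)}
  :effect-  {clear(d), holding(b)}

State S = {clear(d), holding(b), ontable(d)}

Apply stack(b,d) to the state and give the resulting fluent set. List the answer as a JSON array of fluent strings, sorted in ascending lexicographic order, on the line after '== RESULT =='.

Compute (S \ del) ∪ add:
  pre ⊆ S: {clear(d), holding(b)} ⊆ S  — applicable
  S \ del = {ontable(d)}
  ∪ add   = {clear(b), handempty, on(b,d), ontable(d)}

== RESULT ==
["clear(b)", "handempty", "on(b,d)", "ontable(d)"]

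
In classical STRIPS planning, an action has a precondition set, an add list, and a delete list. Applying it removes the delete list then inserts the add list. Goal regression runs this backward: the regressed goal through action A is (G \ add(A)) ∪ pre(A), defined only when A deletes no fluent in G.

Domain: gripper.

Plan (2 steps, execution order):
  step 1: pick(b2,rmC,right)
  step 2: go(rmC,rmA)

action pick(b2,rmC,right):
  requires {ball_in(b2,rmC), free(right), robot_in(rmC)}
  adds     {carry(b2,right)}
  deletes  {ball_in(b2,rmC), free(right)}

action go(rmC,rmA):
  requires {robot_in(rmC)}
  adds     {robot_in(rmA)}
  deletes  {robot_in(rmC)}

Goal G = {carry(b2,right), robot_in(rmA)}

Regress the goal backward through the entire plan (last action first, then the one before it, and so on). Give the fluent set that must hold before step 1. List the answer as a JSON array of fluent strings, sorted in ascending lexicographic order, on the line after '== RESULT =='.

Work backward from the goal:
  through step 2 (go(rmC,rmA)): drop {robot_in(rmA)}, keep {carry(b2,right)}, require {robot_in(rmC)}
    → {carry(b2,right), robot_in(rmC)}
  through step 1 (pick(b2,rmC,right)): drop {carry(b2,right)}, keep {robot_in(rmC)}, require {ball_in(b2,rmC), free(right), robot_in(rmC)}
    → {ball_in(b2,rmC), free(right), robot_in(rmC)}

== RESULT ==
["ball_in(b2,rmC)", "free(right)", "robot_in(rmC)"]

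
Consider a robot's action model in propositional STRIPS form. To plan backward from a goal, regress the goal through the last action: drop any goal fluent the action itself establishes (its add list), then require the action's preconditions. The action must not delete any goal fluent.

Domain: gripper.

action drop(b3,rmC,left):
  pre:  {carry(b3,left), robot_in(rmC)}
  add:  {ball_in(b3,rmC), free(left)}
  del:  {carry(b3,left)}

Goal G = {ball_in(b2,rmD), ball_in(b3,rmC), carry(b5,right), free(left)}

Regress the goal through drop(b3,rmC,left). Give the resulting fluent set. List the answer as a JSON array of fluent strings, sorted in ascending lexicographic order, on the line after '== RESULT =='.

Compute (G \ add) ∪ pre:
  G ∩ del = {}  (empty — regression defined)
  G \ add = {ball_in(b2,rmD), ball_in(b3,rmC), carry(b5,right), free(left)} \ {ball_in(b3,rmC), free(left)} = {ball_in(b2,rmD), carry(b5,right)}
  ∪ pre   = {ball_in(b2,rmD), carry(b5,right)} ∪ {carry(b3,left), robot_in(rmC)}
          = {ball_in(b2,rmD), carry(b3,left), carry(b5,right), robot_in(rmC)}

== RESULT ==
["ball_in(b2,rmD)", "carry(b3,left)", "carry(b5,right)", "robot_in(rmC)"]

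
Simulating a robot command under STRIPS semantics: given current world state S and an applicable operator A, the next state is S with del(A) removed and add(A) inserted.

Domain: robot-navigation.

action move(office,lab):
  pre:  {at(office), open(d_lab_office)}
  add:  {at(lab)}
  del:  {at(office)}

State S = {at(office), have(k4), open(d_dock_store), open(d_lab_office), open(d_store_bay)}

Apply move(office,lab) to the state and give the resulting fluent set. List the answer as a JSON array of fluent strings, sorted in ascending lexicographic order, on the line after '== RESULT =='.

Progress:
  pre ⊆ S: {at(office), open(d_lab_office)} ⊆ S  — applicable
  S \ del = {have(k4), open(d_dock_store), open(d_lab_office), open(d_store_bay)}
  ∪ add   = {at(lab), have(k4), open(d_dock_store), open(d_lab_office), open(d_store_bay)}

== RESULT ==
["at(lab)", "have(k4)", "open(d_dock_store)", "open(d_lab_office)", "open(d_store_bay)"]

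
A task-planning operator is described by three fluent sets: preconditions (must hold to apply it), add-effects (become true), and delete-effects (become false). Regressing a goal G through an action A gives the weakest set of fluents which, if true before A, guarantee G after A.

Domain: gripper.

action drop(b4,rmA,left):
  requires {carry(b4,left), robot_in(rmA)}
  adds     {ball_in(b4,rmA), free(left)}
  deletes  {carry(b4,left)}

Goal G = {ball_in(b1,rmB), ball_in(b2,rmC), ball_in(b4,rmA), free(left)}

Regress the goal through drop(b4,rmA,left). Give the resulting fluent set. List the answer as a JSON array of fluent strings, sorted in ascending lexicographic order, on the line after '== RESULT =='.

Regress:
  G ∩ del = {}  (empty — regression defined)
  G \ add = {ball_in(b1,rmB), ball_in(b2,rmC), ball_in(b4,rmA), free(left)} \ {ball_in(b4,rmA), free(left)} = {ball_in(b1,rmB), ball_in(b2,rmC)}
  ∪ pre   = {ball_in(b1,rmB), ball_in(b2,rmC)} ∪ {carry(b4,left), robot_in(rmA)}
          = {ball_in(b1,rmB), ball_in(b2,rmC), carry(b4,left), robot_in(rmA)}

== RESULT ==
["ball_in(b1,rmB)", "ball_in(b2,rmC)", "carry(b4,left)", "robot_in(rmA)"]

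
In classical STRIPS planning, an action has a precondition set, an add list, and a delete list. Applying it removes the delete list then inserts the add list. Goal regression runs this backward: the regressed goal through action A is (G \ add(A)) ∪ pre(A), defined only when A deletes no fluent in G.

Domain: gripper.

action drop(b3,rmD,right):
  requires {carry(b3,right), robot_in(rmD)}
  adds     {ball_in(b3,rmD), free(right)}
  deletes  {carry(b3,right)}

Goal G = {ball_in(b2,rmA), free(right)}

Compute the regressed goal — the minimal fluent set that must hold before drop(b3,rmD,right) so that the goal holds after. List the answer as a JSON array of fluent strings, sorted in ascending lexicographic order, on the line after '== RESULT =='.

Compute (G \ add) ∪ pre:
  G ∩ del = {}  (empty — regression defined)
  G \ add = {ball_in(b2,rmA), free(right)} \ {ball_in(b3,rmD), free(right)} = {ball_in(b2,rmA)}
  ∪ pre   = {ball_in(b2,rmA)} ∪ {carry(b3,right), robot_in(rmD)}
          = {ball_in(b2,rmA), carry(b3,right), robot_in(rmD)}

== RESULT ==
["ball_in(b2,rmA)", "carry(b3,right)", "robot_in(rmD)"]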